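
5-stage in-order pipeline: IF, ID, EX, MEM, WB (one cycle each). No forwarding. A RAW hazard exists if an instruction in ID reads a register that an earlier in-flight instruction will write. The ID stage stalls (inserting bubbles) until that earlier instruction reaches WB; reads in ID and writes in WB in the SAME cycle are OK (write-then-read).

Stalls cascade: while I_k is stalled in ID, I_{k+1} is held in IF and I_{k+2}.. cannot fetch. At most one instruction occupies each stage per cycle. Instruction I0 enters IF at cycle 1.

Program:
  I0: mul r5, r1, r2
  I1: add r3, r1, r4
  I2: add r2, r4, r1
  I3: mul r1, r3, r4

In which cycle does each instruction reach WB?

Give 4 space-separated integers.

I0 mul r5 <- r1,r2: IF@1 ID@2 stall=0 (-) EX@3 MEM@4 WB@5
I1 add r3 <- r1,r4: IF@2 ID@3 stall=0 (-) EX@4 MEM@5 WB@6
I2 add r2 <- r4,r1: IF@3 ID@4 stall=0 (-) EX@5 MEM@6 WB@7
I3 mul r1 <- r3,r4: IF@4 ID@5 stall=1 (RAW on I1.r3 (WB@6)) EX@7 MEM@8 WB@9

Answer: 5 6 7 9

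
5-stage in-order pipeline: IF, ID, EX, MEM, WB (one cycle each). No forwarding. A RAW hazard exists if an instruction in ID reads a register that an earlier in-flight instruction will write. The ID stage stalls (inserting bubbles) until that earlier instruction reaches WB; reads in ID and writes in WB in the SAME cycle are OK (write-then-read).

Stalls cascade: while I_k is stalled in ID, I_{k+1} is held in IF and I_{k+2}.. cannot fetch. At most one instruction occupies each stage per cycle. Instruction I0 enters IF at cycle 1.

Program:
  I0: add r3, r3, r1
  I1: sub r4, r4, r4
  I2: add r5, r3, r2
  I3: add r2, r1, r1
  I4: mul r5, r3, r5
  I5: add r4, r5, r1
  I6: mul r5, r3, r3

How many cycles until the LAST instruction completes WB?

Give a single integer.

Answer: 15

Derivation:
I0 add r3 <- r3,r1: IF@1 ID@2 stall=0 (-) EX@3 MEM@4 WB@5
I1 sub r4 <- r4,r4: IF@2 ID@3 stall=0 (-) EX@4 MEM@5 WB@6
I2 add r5 <- r3,r2: IF@3 ID@4 stall=1 (RAW on I0.r3 (WB@5)) EX@6 MEM@7 WB@8
I3 add r2 <- r1,r1: IF@4 ID@6 stall=0 (-) EX@7 MEM@8 WB@9
I4 mul r5 <- r3,r5: IF@6 ID@7 stall=1 (RAW on I2.r5 (WB@8)) EX@9 MEM@10 WB@11
I5 add r4 <- r5,r1: IF@7 ID@9 stall=2 (RAW on I4.r5 (WB@11)) EX@12 MEM@13 WB@14
I6 mul r5 <- r3,r3: IF@9 ID@12 stall=0 (-) EX@13 MEM@14 WB@15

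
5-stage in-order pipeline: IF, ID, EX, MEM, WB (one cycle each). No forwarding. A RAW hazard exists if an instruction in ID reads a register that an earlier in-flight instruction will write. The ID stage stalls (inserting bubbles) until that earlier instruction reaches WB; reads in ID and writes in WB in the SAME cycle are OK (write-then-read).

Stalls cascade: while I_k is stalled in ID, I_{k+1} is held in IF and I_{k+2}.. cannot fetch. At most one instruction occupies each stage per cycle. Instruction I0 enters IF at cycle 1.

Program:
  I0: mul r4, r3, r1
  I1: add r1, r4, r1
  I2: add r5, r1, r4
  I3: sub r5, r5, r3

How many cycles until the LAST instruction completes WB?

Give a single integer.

Answer: 14

Derivation:
I0 mul r4 <- r3,r1: IF@1 ID@2 stall=0 (-) EX@3 MEM@4 WB@5
I1 add r1 <- r4,r1: IF@2 ID@3 stall=2 (RAW on I0.r4 (WB@5)) EX@6 MEM@7 WB@8
I2 add r5 <- r1,r4: IF@3 ID@6 stall=2 (RAW on I1.r1 (WB@8)) EX@9 MEM@10 WB@11
I3 sub r5 <- r5,r3: IF@6 ID@9 stall=2 (RAW on I2.r5 (WB@11)) EX@12 MEM@13 WB@14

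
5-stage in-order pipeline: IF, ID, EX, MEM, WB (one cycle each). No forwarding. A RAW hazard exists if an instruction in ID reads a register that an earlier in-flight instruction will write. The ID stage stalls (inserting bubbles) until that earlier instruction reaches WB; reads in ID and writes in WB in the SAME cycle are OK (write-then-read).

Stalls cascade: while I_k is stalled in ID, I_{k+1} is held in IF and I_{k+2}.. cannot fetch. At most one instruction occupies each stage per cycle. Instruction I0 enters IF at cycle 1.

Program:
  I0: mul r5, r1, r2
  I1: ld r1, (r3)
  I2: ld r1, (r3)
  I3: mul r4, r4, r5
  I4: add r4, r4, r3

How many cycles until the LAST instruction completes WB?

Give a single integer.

Answer: 11

Derivation:
I0 mul r5 <- r1,r2: IF@1 ID@2 stall=0 (-) EX@3 MEM@4 WB@5
I1 ld r1 <- r3: IF@2 ID@3 stall=0 (-) EX@4 MEM@5 WB@6
I2 ld r1 <- r3: IF@3 ID@4 stall=0 (-) EX@5 MEM@6 WB@7
I3 mul r4 <- r4,r5: IF@4 ID@5 stall=0 (-) EX@6 MEM@7 WB@8
I4 add r4 <- r4,r3: IF@5 ID@6 stall=2 (RAW on I3.r4 (WB@8)) EX@9 MEM@10 WB@11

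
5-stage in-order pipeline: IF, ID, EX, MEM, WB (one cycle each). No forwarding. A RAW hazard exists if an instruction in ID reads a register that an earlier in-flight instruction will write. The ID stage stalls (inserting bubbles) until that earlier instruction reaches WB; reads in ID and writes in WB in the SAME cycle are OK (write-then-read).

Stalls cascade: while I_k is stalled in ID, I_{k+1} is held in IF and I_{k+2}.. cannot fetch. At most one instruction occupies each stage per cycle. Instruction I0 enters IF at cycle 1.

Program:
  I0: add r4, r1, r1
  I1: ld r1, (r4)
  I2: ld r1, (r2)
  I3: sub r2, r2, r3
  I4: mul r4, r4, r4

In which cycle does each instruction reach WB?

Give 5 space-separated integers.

Answer: 5 8 9 10 11

Derivation:
I0 add r4 <- r1,r1: IF@1 ID@2 stall=0 (-) EX@3 MEM@4 WB@5
I1 ld r1 <- r4: IF@2 ID@3 stall=2 (RAW on I0.r4 (WB@5)) EX@6 MEM@7 WB@8
I2 ld r1 <- r2: IF@3 ID@6 stall=0 (-) EX@7 MEM@8 WB@9
I3 sub r2 <- r2,r3: IF@6 ID@7 stall=0 (-) EX@8 MEM@9 WB@10
I4 mul r4 <- r4,r4: IF@7 ID@8 stall=0 (-) EX@9 MEM@10 WB@11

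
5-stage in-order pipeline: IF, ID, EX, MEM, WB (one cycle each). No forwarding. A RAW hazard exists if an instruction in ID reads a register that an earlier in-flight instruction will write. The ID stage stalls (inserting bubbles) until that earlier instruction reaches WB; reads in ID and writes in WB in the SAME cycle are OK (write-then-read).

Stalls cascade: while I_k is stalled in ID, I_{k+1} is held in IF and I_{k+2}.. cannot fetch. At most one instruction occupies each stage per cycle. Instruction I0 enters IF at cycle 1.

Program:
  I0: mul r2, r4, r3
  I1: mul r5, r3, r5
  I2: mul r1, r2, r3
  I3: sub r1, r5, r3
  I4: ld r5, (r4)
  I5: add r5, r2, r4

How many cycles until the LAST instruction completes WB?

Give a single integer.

I0 mul r2 <- r4,r3: IF@1 ID@2 stall=0 (-) EX@3 MEM@4 WB@5
I1 mul r5 <- r3,r5: IF@2 ID@3 stall=0 (-) EX@4 MEM@5 WB@6
I2 mul r1 <- r2,r3: IF@3 ID@4 stall=1 (RAW on I0.r2 (WB@5)) EX@6 MEM@7 WB@8
I3 sub r1 <- r5,r3: IF@4 ID@6 stall=0 (-) EX@7 MEM@8 WB@9
I4 ld r5 <- r4: IF@6 ID@7 stall=0 (-) EX@8 MEM@9 WB@10
I5 add r5 <- r2,r4: IF@7 ID@8 stall=0 (-) EX@9 MEM@10 WB@11

Answer: 11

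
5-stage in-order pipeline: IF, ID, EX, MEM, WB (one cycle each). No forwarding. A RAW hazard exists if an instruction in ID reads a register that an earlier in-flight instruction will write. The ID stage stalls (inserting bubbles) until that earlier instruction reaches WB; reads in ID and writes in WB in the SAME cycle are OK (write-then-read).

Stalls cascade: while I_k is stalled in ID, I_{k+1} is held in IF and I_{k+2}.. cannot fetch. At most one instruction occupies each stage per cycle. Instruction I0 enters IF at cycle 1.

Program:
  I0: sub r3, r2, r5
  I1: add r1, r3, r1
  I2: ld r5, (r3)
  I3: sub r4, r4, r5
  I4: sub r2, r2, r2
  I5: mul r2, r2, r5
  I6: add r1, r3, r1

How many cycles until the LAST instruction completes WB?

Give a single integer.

Answer: 17

Derivation:
I0 sub r3 <- r2,r5: IF@1 ID@2 stall=0 (-) EX@3 MEM@4 WB@5
I1 add r1 <- r3,r1: IF@2 ID@3 stall=2 (RAW on I0.r3 (WB@5)) EX@6 MEM@7 WB@8
I2 ld r5 <- r3: IF@3 ID@6 stall=0 (-) EX@7 MEM@8 WB@9
I3 sub r4 <- r4,r5: IF@6 ID@7 stall=2 (RAW on I2.r5 (WB@9)) EX@10 MEM@11 WB@12
I4 sub r2 <- r2,r2: IF@7 ID@10 stall=0 (-) EX@11 MEM@12 WB@13
I5 mul r2 <- r2,r5: IF@10 ID@11 stall=2 (RAW on I4.r2 (WB@13)) EX@14 MEM@15 WB@16
I6 add r1 <- r3,r1: IF@11 ID@14 stall=0 (-) EX@15 MEM@16 WB@17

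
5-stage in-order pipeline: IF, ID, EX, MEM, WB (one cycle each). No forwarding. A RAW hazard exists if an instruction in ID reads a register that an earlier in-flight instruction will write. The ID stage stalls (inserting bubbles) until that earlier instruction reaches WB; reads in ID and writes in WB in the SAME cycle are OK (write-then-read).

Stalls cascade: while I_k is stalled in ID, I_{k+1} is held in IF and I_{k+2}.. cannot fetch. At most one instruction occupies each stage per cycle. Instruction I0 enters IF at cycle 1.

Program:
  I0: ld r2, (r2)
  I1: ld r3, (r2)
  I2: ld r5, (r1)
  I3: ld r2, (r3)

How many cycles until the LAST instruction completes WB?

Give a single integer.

I0 ld r2 <- r2: IF@1 ID@2 stall=0 (-) EX@3 MEM@4 WB@5
I1 ld r3 <- r2: IF@2 ID@3 stall=2 (RAW on I0.r2 (WB@5)) EX@6 MEM@7 WB@8
I2 ld r5 <- r1: IF@3 ID@6 stall=0 (-) EX@7 MEM@8 WB@9
I3 ld r2 <- r3: IF@6 ID@7 stall=1 (RAW on I1.r3 (WB@8)) EX@9 MEM@10 WB@11

Answer: 11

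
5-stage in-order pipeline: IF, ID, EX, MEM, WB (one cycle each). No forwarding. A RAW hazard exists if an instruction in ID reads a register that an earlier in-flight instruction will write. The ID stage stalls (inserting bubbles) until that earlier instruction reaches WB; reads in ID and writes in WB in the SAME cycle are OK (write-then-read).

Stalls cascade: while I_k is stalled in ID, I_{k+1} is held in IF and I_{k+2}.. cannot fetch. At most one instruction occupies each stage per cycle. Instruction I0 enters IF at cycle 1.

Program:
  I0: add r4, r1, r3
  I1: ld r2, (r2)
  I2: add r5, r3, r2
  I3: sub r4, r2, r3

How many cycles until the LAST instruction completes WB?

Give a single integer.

I0 add r4 <- r1,r3: IF@1 ID@2 stall=0 (-) EX@3 MEM@4 WB@5
I1 ld r2 <- r2: IF@2 ID@3 stall=0 (-) EX@4 MEM@5 WB@6
I2 add r5 <- r3,r2: IF@3 ID@4 stall=2 (RAW on I1.r2 (WB@6)) EX@7 MEM@8 WB@9
I3 sub r4 <- r2,r3: IF@4 ID@7 stall=0 (-) EX@8 MEM@9 WB@10

Answer: 10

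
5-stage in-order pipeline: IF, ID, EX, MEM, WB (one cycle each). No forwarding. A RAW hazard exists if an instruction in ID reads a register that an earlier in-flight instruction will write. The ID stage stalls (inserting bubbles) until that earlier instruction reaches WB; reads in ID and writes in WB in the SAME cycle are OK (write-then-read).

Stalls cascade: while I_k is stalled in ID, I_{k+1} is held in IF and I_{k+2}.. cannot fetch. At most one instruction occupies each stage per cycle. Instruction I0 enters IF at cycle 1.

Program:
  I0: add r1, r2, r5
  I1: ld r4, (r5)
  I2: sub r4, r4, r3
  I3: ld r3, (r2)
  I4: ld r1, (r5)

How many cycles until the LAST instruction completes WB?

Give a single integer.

Answer: 11

Derivation:
I0 add r1 <- r2,r5: IF@1 ID@2 stall=0 (-) EX@3 MEM@4 WB@5
I1 ld r4 <- r5: IF@2 ID@3 stall=0 (-) EX@4 MEM@5 WB@6
I2 sub r4 <- r4,r3: IF@3 ID@4 stall=2 (RAW on I1.r4 (WB@6)) EX@7 MEM@8 WB@9
I3 ld r3 <- r2: IF@4 ID@7 stall=0 (-) EX@8 MEM@9 WB@10
I4 ld r1 <- r5: IF@7 ID@8 stall=0 (-) EX@9 MEM@10 WB@11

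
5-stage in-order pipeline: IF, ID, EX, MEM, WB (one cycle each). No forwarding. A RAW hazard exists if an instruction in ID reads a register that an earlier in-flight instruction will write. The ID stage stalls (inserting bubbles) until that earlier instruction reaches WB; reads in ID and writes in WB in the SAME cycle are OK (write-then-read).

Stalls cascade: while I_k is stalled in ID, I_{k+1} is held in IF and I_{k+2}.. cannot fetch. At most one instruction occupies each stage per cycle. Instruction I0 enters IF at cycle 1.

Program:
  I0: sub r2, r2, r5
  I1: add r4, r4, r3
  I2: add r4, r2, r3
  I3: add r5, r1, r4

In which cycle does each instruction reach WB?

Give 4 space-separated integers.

I0 sub r2 <- r2,r5: IF@1 ID@2 stall=0 (-) EX@3 MEM@4 WB@5
I1 add r4 <- r4,r3: IF@2 ID@3 stall=0 (-) EX@4 MEM@5 WB@6
I2 add r4 <- r2,r3: IF@3 ID@4 stall=1 (RAW on I0.r2 (WB@5)) EX@6 MEM@7 WB@8
I3 add r5 <- r1,r4: IF@4 ID@6 stall=2 (RAW on I2.r4 (WB@8)) EX@9 MEM@10 WB@11

Answer: 5 6 8 11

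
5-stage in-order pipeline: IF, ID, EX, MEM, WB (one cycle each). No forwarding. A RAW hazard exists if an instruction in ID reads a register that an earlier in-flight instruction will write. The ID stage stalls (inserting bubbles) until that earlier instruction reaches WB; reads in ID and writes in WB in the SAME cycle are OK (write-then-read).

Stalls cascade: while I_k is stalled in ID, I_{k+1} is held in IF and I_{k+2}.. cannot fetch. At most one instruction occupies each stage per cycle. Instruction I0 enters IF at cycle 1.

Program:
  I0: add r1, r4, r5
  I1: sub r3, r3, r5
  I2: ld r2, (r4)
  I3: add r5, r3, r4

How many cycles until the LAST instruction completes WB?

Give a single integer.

I0 add r1 <- r4,r5: IF@1 ID@2 stall=0 (-) EX@3 MEM@4 WB@5
I1 sub r3 <- r3,r5: IF@2 ID@3 stall=0 (-) EX@4 MEM@5 WB@6
I2 ld r2 <- r4: IF@3 ID@4 stall=0 (-) EX@5 MEM@6 WB@7
I3 add r5 <- r3,r4: IF@4 ID@5 stall=1 (RAW on I1.r3 (WB@6)) EX@7 MEM@8 WB@9

Answer: 9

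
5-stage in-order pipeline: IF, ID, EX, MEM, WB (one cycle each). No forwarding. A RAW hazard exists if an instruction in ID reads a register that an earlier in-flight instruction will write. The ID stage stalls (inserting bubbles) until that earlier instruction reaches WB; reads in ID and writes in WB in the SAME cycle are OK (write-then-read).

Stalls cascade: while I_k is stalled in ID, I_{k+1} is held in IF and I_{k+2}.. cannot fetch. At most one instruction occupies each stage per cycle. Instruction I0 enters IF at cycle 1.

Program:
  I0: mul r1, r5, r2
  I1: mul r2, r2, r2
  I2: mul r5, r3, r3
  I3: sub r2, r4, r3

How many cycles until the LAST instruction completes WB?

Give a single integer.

Answer: 8

Derivation:
I0 mul r1 <- r5,r2: IF@1 ID@2 stall=0 (-) EX@3 MEM@4 WB@5
I1 mul r2 <- r2,r2: IF@2 ID@3 stall=0 (-) EX@4 MEM@5 WB@6
I2 mul r5 <- r3,r3: IF@3 ID@4 stall=0 (-) EX@5 MEM@6 WB@7
I3 sub r2 <- r4,r3: IF@4 ID@5 stall=0 (-) EX@6 MEM@7 WB@8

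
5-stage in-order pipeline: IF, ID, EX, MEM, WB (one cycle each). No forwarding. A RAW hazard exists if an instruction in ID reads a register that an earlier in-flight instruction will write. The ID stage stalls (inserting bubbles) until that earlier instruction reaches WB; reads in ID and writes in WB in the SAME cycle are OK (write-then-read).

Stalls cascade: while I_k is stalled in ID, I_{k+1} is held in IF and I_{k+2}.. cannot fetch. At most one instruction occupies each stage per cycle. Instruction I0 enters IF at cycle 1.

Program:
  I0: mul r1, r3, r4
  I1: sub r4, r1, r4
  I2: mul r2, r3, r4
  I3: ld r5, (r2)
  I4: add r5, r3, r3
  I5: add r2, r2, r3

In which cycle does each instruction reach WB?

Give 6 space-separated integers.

Answer: 5 8 11 14 15 16

Derivation:
I0 mul r1 <- r3,r4: IF@1 ID@2 stall=0 (-) EX@3 MEM@4 WB@5
I1 sub r4 <- r1,r4: IF@2 ID@3 stall=2 (RAW on I0.r1 (WB@5)) EX@6 MEM@7 WB@8
I2 mul r2 <- r3,r4: IF@3 ID@6 stall=2 (RAW on I1.r4 (WB@8)) EX@9 MEM@10 WB@11
I3 ld r5 <- r2: IF@6 ID@9 stall=2 (RAW on I2.r2 (WB@11)) EX@12 MEM@13 WB@14
I4 add r5 <- r3,r3: IF@9 ID@12 stall=0 (-) EX@13 MEM@14 WB@15
I5 add r2 <- r2,r3: IF@12 ID@13 stall=0 (-) EX@14 MEM@15 WB@16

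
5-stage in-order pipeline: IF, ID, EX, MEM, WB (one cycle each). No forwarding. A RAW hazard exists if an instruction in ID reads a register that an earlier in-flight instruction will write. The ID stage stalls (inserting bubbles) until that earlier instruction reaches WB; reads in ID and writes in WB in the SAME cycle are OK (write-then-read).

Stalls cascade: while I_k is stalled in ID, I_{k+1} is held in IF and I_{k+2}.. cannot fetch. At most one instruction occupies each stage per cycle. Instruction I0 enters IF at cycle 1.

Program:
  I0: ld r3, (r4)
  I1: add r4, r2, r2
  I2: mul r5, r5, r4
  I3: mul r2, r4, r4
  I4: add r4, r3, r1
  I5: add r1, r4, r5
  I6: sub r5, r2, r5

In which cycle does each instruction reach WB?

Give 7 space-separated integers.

Answer: 5 6 9 10 11 14 15

Derivation:
I0 ld r3 <- r4: IF@1 ID@2 stall=0 (-) EX@3 MEM@4 WB@5
I1 add r4 <- r2,r2: IF@2 ID@3 stall=0 (-) EX@4 MEM@5 WB@6
I2 mul r5 <- r5,r4: IF@3 ID@4 stall=2 (RAW on I1.r4 (WB@6)) EX@7 MEM@8 WB@9
I3 mul r2 <- r4,r4: IF@4 ID@7 stall=0 (-) EX@8 MEM@9 WB@10
I4 add r4 <- r3,r1: IF@7 ID@8 stall=0 (-) EX@9 MEM@10 WB@11
I5 add r1 <- r4,r5: IF@8 ID@9 stall=2 (RAW on I4.r4 (WB@11)) EX@12 MEM@13 WB@14
I6 sub r5 <- r2,r5: IF@9 ID@12 stall=0 (-) EX@13 MEM@14 WB@15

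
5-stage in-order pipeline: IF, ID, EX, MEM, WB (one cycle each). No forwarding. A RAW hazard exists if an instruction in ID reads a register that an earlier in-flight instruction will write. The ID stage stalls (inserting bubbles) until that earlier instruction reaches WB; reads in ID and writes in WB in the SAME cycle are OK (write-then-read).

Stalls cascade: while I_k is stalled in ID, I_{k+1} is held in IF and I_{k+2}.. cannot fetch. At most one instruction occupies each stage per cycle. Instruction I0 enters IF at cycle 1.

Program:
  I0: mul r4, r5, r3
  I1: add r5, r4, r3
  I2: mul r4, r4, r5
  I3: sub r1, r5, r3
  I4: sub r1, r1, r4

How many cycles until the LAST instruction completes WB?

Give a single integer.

Answer: 15

Derivation:
I0 mul r4 <- r5,r3: IF@1 ID@2 stall=0 (-) EX@3 MEM@4 WB@5
I1 add r5 <- r4,r3: IF@2 ID@3 stall=2 (RAW on I0.r4 (WB@5)) EX@6 MEM@7 WB@8
I2 mul r4 <- r4,r5: IF@3 ID@6 stall=2 (RAW on I1.r5 (WB@8)) EX@9 MEM@10 WB@11
I3 sub r1 <- r5,r3: IF@6 ID@9 stall=0 (-) EX@10 MEM@11 WB@12
I4 sub r1 <- r1,r4: IF@9 ID@10 stall=2 (RAW on I3.r1 (WB@12)) EX@13 MEM@14 WB@15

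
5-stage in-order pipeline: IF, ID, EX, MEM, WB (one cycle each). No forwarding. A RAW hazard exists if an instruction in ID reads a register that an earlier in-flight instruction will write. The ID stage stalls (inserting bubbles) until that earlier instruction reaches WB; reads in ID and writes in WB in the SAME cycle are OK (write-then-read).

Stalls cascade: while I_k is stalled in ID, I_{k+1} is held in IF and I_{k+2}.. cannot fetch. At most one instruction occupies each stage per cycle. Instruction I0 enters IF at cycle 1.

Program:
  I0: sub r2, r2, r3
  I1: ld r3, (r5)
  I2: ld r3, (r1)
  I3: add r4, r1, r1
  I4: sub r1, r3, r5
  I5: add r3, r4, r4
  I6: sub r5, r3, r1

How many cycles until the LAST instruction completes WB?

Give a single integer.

Answer: 14

Derivation:
I0 sub r2 <- r2,r3: IF@1 ID@2 stall=0 (-) EX@3 MEM@4 WB@5
I1 ld r3 <- r5: IF@2 ID@3 stall=0 (-) EX@4 MEM@5 WB@6
I2 ld r3 <- r1: IF@3 ID@4 stall=0 (-) EX@5 MEM@6 WB@7
I3 add r4 <- r1,r1: IF@4 ID@5 stall=0 (-) EX@6 MEM@7 WB@8
I4 sub r1 <- r3,r5: IF@5 ID@6 stall=1 (RAW on I2.r3 (WB@7)) EX@8 MEM@9 WB@10
I5 add r3 <- r4,r4: IF@6 ID@8 stall=0 (-) EX@9 MEM@10 WB@11
I6 sub r5 <- r3,r1: IF@8 ID@9 stall=2 (RAW on I5.r3 (WB@11)) EX@12 MEM@13 WB@14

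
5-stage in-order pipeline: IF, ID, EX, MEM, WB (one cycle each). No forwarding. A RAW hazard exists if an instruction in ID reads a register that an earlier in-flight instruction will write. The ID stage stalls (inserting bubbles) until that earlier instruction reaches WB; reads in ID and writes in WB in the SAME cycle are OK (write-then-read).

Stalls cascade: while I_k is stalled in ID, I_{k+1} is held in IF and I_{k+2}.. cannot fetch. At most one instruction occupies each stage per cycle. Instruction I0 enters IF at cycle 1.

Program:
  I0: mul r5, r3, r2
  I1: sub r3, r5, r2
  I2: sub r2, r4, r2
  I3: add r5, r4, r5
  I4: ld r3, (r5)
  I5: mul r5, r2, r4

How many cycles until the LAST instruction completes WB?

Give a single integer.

I0 mul r5 <- r3,r2: IF@1 ID@2 stall=0 (-) EX@3 MEM@4 WB@5
I1 sub r3 <- r5,r2: IF@2 ID@3 stall=2 (RAW on I0.r5 (WB@5)) EX@6 MEM@7 WB@8
I2 sub r2 <- r4,r2: IF@3 ID@6 stall=0 (-) EX@7 MEM@8 WB@9
I3 add r5 <- r4,r5: IF@6 ID@7 stall=0 (-) EX@8 MEM@9 WB@10
I4 ld r3 <- r5: IF@7 ID@8 stall=2 (RAW on I3.r5 (WB@10)) EX@11 MEM@12 WB@13
I5 mul r5 <- r2,r4: IF@8 ID@11 stall=0 (-) EX@12 MEM@13 WB@14

Answer: 14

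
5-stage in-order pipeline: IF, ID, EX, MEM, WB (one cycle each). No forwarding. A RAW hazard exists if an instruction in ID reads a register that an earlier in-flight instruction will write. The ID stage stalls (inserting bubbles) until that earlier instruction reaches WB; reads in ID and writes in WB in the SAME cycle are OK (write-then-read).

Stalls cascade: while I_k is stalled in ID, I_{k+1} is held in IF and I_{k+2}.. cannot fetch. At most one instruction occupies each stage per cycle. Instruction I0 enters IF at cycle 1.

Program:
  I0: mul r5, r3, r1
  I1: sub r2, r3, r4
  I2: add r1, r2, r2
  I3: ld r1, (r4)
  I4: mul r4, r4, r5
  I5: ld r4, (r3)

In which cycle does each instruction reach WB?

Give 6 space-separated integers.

Answer: 5 6 9 10 11 12

Derivation:
I0 mul r5 <- r3,r1: IF@1 ID@2 stall=0 (-) EX@3 MEM@4 WB@5
I1 sub r2 <- r3,r4: IF@2 ID@3 stall=0 (-) EX@4 MEM@5 WB@6
I2 add r1 <- r2,r2: IF@3 ID@4 stall=2 (RAW on I1.r2 (WB@6)) EX@7 MEM@8 WB@9
I3 ld r1 <- r4: IF@4 ID@7 stall=0 (-) EX@8 MEM@9 WB@10
I4 mul r4 <- r4,r5: IF@7 ID@8 stall=0 (-) EX@9 MEM@10 WB@11
I5 ld r4 <- r3: IF@8 ID@9 stall=0 (-) EX@10 MEM@11 WB@12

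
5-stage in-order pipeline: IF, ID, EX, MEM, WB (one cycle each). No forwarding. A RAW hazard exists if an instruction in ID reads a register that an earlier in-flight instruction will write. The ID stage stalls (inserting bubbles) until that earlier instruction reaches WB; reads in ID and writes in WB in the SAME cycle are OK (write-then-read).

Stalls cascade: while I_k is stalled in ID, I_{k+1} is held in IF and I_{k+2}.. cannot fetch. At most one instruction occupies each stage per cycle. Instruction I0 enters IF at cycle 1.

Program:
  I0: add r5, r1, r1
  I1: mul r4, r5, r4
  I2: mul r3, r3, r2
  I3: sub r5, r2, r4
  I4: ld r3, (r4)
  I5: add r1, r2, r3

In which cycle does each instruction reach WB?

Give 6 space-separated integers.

I0 add r5 <- r1,r1: IF@1 ID@2 stall=0 (-) EX@3 MEM@4 WB@5
I1 mul r4 <- r5,r4: IF@2 ID@3 stall=2 (RAW on I0.r5 (WB@5)) EX@6 MEM@7 WB@8
I2 mul r3 <- r3,r2: IF@3 ID@6 stall=0 (-) EX@7 MEM@8 WB@9
I3 sub r5 <- r2,r4: IF@6 ID@7 stall=1 (RAW on I1.r4 (WB@8)) EX@9 MEM@10 WB@11
I4 ld r3 <- r4: IF@7 ID@9 stall=0 (-) EX@10 MEM@11 WB@12
I5 add r1 <- r2,r3: IF@9 ID@10 stall=2 (RAW on I4.r3 (WB@12)) EX@13 MEM@14 WB@15

Answer: 5 8 9 11 12 15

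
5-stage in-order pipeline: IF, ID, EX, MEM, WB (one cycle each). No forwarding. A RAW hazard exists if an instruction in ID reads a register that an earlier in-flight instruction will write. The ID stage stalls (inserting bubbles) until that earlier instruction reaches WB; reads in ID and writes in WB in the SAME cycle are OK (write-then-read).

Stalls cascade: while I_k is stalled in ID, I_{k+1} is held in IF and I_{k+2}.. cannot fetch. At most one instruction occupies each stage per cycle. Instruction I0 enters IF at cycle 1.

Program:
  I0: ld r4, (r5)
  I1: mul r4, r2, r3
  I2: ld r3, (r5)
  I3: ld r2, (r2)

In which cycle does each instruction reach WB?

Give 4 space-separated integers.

Answer: 5 6 7 8

Derivation:
I0 ld r4 <- r5: IF@1 ID@2 stall=0 (-) EX@3 MEM@4 WB@5
I1 mul r4 <- r2,r3: IF@2 ID@3 stall=0 (-) EX@4 MEM@5 WB@6
I2 ld r3 <- r5: IF@3 ID@4 stall=0 (-) EX@5 MEM@6 WB@7
I3 ld r2 <- r2: IF@4 ID@5 stall=0 (-) EX@6 MEM@7 WB@8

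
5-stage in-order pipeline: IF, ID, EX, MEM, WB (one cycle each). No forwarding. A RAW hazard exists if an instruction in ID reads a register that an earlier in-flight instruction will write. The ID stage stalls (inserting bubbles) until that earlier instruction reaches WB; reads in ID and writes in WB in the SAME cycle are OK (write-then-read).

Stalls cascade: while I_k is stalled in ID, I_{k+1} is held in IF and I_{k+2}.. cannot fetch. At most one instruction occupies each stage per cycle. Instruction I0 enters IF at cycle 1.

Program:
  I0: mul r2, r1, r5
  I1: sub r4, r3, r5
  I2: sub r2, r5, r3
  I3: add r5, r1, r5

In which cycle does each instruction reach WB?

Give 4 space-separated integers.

Answer: 5 6 7 8

Derivation:
I0 mul r2 <- r1,r5: IF@1 ID@2 stall=0 (-) EX@3 MEM@4 WB@5
I1 sub r4 <- r3,r5: IF@2 ID@3 stall=0 (-) EX@4 MEM@5 WB@6
I2 sub r2 <- r5,r3: IF@3 ID@4 stall=0 (-) EX@5 MEM@6 WB@7
I3 add r5 <- r1,r5: IF@4 ID@5 stall=0 (-) EX@6 MEM@7 WB@8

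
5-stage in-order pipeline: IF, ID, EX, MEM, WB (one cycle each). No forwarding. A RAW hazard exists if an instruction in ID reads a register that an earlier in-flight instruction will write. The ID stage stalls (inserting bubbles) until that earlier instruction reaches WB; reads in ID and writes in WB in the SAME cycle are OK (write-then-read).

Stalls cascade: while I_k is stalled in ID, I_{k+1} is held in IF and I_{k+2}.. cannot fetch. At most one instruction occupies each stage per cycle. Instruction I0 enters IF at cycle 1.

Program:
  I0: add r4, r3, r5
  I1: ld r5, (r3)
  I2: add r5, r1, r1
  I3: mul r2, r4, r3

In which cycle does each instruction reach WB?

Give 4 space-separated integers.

Answer: 5 6 7 8

Derivation:
I0 add r4 <- r3,r5: IF@1 ID@2 stall=0 (-) EX@3 MEM@4 WB@5
I1 ld r5 <- r3: IF@2 ID@3 stall=0 (-) EX@4 MEM@5 WB@6
I2 add r5 <- r1,r1: IF@3 ID@4 stall=0 (-) EX@5 MEM@6 WB@7
I3 mul r2 <- r4,r3: IF@4 ID@5 stall=0 (-) EX@6 MEM@7 WB@8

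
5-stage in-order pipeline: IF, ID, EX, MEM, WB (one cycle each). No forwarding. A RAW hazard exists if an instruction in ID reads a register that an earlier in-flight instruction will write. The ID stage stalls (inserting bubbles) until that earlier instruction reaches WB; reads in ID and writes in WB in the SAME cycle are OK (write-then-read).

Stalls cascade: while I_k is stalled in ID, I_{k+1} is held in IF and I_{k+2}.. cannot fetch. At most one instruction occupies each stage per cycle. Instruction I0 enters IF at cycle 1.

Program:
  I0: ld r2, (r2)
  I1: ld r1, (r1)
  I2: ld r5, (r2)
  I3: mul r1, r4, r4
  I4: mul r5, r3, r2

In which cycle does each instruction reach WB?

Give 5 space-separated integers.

Answer: 5 6 8 9 10

Derivation:
I0 ld r2 <- r2: IF@1 ID@2 stall=0 (-) EX@3 MEM@4 WB@5
I1 ld r1 <- r1: IF@2 ID@3 stall=0 (-) EX@4 MEM@5 WB@6
I2 ld r5 <- r2: IF@3 ID@4 stall=1 (RAW on I0.r2 (WB@5)) EX@6 MEM@7 WB@8
I3 mul r1 <- r4,r4: IF@4 ID@6 stall=0 (-) EX@7 MEM@8 WB@9
I4 mul r5 <- r3,r2: IF@6 ID@7 stall=0 (-) EX@8 MEM@9 WB@10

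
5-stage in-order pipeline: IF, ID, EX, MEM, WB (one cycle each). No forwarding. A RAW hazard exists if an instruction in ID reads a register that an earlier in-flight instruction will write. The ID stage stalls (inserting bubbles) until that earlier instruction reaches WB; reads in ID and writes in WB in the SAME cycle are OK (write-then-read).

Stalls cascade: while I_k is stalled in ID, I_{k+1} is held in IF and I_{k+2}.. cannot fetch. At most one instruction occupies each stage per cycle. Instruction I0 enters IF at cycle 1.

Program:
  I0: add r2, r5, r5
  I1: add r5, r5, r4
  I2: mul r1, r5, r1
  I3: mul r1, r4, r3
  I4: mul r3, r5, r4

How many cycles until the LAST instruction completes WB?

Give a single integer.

I0 add r2 <- r5,r5: IF@1 ID@2 stall=0 (-) EX@3 MEM@4 WB@5
I1 add r5 <- r5,r4: IF@2 ID@3 stall=0 (-) EX@4 MEM@5 WB@6
I2 mul r1 <- r5,r1: IF@3 ID@4 stall=2 (RAW on I1.r5 (WB@6)) EX@7 MEM@8 WB@9
I3 mul r1 <- r4,r3: IF@4 ID@7 stall=0 (-) EX@8 MEM@9 WB@10
I4 mul r3 <- r5,r4: IF@7 ID@8 stall=0 (-) EX@9 MEM@10 WB@11

Answer: 11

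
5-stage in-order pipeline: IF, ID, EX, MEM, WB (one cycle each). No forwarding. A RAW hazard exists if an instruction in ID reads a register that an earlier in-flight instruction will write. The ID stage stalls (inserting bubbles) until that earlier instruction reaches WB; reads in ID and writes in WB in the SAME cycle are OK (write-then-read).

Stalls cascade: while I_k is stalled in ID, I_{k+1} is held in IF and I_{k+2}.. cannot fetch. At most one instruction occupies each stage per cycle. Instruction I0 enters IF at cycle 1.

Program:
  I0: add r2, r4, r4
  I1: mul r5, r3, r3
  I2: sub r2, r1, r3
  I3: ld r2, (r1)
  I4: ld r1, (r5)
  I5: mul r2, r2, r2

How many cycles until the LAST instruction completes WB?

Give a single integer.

Answer: 11

Derivation:
I0 add r2 <- r4,r4: IF@1 ID@2 stall=0 (-) EX@3 MEM@4 WB@5
I1 mul r5 <- r3,r3: IF@2 ID@3 stall=0 (-) EX@4 MEM@5 WB@6
I2 sub r2 <- r1,r3: IF@3 ID@4 stall=0 (-) EX@5 MEM@6 WB@7
I3 ld r2 <- r1: IF@4 ID@5 stall=0 (-) EX@6 MEM@7 WB@8
I4 ld r1 <- r5: IF@5 ID@6 stall=0 (-) EX@7 MEM@8 WB@9
I5 mul r2 <- r2,r2: IF@6 ID@7 stall=1 (RAW on I3.r2 (WB@8)) EX@9 MEM@10 WB@11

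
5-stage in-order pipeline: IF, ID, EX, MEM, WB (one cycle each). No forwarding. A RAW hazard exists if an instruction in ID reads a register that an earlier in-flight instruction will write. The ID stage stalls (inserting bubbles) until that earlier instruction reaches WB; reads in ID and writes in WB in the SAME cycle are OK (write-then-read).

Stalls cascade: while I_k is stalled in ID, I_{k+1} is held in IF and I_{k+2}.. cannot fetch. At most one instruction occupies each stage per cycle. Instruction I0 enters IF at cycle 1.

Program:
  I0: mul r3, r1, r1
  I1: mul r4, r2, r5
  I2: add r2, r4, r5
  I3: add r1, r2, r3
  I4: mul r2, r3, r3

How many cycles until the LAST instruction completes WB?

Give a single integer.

I0 mul r3 <- r1,r1: IF@1 ID@2 stall=0 (-) EX@3 MEM@4 WB@5
I1 mul r4 <- r2,r5: IF@2 ID@3 stall=0 (-) EX@4 MEM@5 WB@6
I2 add r2 <- r4,r5: IF@3 ID@4 stall=2 (RAW on I1.r4 (WB@6)) EX@7 MEM@8 WB@9
I3 add r1 <- r2,r3: IF@4 ID@7 stall=2 (RAW on I2.r2 (WB@9)) EX@10 MEM@11 WB@12
I4 mul r2 <- r3,r3: IF@7 ID@10 stall=0 (-) EX@11 MEM@12 WB@13

Answer: 13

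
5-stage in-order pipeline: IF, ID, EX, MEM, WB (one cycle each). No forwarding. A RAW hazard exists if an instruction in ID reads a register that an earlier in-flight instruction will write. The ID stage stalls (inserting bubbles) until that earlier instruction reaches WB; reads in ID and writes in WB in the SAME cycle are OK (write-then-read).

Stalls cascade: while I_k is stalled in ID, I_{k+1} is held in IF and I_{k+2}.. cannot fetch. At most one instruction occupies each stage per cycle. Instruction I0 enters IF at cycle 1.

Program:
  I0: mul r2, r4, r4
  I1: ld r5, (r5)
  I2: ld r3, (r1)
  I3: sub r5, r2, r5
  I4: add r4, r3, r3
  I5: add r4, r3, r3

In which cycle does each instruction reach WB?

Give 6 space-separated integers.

Answer: 5 6 7 9 10 11

Derivation:
I0 mul r2 <- r4,r4: IF@1 ID@2 stall=0 (-) EX@3 MEM@4 WB@5
I1 ld r5 <- r5: IF@2 ID@3 stall=0 (-) EX@4 MEM@5 WB@6
I2 ld r3 <- r1: IF@3 ID@4 stall=0 (-) EX@5 MEM@6 WB@7
I3 sub r5 <- r2,r5: IF@4 ID@5 stall=1 (RAW on I1.r5 (WB@6)) EX@7 MEM@8 WB@9
I4 add r4 <- r3,r3: IF@5 ID@7 stall=0 (-) EX@8 MEM@9 WB@10
I5 add r4 <- r3,r3: IF@7 ID@8 stall=0 (-) EX@9 MEM@10 WB@11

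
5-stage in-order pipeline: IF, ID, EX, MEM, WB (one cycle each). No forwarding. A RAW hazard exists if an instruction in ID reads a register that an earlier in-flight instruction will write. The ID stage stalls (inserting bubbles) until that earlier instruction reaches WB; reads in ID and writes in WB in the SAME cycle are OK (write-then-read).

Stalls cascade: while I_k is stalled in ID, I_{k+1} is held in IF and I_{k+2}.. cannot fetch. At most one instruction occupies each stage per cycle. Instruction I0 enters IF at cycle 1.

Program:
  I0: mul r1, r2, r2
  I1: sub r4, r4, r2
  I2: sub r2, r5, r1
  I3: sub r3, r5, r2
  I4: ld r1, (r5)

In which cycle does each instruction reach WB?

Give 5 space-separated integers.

I0 mul r1 <- r2,r2: IF@1 ID@2 stall=0 (-) EX@3 MEM@4 WB@5
I1 sub r4 <- r4,r2: IF@2 ID@3 stall=0 (-) EX@4 MEM@5 WB@6
I2 sub r2 <- r5,r1: IF@3 ID@4 stall=1 (RAW on I0.r1 (WB@5)) EX@6 MEM@7 WB@8
I3 sub r3 <- r5,r2: IF@4 ID@6 stall=2 (RAW on I2.r2 (WB@8)) EX@9 MEM@10 WB@11
I4 ld r1 <- r5: IF@6 ID@9 stall=0 (-) EX@10 MEM@11 WB@12

Answer: 5 6 8 11 12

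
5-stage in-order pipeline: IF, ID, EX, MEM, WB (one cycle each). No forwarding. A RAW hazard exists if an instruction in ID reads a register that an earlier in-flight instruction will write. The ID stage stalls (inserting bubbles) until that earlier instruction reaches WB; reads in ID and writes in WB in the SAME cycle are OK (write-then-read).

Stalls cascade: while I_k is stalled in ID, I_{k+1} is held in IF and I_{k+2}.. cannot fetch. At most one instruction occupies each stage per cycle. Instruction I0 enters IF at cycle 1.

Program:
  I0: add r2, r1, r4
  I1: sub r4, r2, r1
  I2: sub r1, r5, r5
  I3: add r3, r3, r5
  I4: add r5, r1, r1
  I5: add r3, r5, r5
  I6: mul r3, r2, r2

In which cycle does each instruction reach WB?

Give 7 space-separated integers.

Answer: 5 8 9 10 12 15 16

Derivation:
I0 add r2 <- r1,r4: IF@1 ID@2 stall=0 (-) EX@3 MEM@4 WB@5
I1 sub r4 <- r2,r1: IF@2 ID@3 stall=2 (RAW on I0.r2 (WB@5)) EX@6 MEM@7 WB@8
I2 sub r1 <- r5,r5: IF@3 ID@6 stall=0 (-) EX@7 MEM@8 WB@9
I3 add r3 <- r3,r5: IF@6 ID@7 stall=0 (-) EX@8 MEM@9 WB@10
I4 add r5 <- r1,r1: IF@7 ID@8 stall=1 (RAW on I2.r1 (WB@9)) EX@10 MEM@11 WB@12
I5 add r3 <- r5,r5: IF@8 ID@10 stall=2 (RAW on I4.r5 (WB@12)) EX@13 MEM@14 WB@15
I6 mul r3 <- r2,r2: IF@10 ID@13 stall=0 (-) EX@14 MEM@15 WB@16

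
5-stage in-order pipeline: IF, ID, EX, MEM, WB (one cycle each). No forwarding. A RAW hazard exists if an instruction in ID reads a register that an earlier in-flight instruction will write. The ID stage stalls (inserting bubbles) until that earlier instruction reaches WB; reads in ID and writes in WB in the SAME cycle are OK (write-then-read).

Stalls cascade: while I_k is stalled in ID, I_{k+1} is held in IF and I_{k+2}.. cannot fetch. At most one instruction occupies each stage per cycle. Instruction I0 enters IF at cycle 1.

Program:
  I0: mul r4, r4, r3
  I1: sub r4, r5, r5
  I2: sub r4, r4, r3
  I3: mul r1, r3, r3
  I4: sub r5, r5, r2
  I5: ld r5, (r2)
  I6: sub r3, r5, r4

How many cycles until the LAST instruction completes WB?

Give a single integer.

Answer: 15

Derivation:
I0 mul r4 <- r4,r3: IF@1 ID@2 stall=0 (-) EX@3 MEM@4 WB@5
I1 sub r4 <- r5,r5: IF@2 ID@3 stall=0 (-) EX@4 MEM@5 WB@6
I2 sub r4 <- r4,r3: IF@3 ID@4 stall=2 (RAW on I1.r4 (WB@6)) EX@7 MEM@8 WB@9
I3 mul r1 <- r3,r3: IF@4 ID@7 stall=0 (-) EX@8 MEM@9 WB@10
I4 sub r5 <- r5,r2: IF@7 ID@8 stall=0 (-) EX@9 MEM@10 WB@11
I5 ld r5 <- r2: IF@8 ID@9 stall=0 (-) EX@10 MEM@11 WB@12
I6 sub r3 <- r5,r4: IF@9 ID@10 stall=2 (RAW on I5.r5 (WB@12)) EX@13 MEM@14 WB@15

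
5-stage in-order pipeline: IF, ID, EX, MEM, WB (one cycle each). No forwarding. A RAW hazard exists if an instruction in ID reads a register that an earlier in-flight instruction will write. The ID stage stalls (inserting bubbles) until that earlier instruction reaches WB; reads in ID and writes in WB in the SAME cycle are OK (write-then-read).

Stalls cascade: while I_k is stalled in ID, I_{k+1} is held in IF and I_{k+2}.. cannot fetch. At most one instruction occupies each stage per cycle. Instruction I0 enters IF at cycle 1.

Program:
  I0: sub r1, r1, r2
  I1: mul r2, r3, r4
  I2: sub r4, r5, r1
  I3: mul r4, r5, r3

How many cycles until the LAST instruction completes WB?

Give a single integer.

I0 sub r1 <- r1,r2: IF@1 ID@2 stall=0 (-) EX@3 MEM@4 WB@5
I1 mul r2 <- r3,r4: IF@2 ID@3 stall=0 (-) EX@4 MEM@5 WB@6
I2 sub r4 <- r5,r1: IF@3 ID@4 stall=1 (RAW on I0.r1 (WB@5)) EX@6 MEM@7 WB@8
I3 mul r4 <- r5,r3: IF@4 ID@6 stall=0 (-) EX@7 MEM@8 WB@9

Answer: 9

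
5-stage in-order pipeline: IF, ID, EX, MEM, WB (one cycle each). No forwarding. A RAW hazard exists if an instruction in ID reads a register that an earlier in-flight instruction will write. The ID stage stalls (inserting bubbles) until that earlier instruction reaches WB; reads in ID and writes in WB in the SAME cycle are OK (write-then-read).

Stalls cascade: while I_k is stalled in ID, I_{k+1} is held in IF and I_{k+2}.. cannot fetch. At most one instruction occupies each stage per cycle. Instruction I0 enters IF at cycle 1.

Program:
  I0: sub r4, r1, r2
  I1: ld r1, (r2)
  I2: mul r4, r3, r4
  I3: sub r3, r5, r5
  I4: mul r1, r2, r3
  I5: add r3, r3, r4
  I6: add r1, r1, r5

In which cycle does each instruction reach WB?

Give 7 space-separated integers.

I0 sub r4 <- r1,r2: IF@1 ID@2 stall=0 (-) EX@3 MEM@4 WB@5
I1 ld r1 <- r2: IF@2 ID@3 stall=0 (-) EX@4 MEM@5 WB@6
I2 mul r4 <- r3,r4: IF@3 ID@4 stall=1 (RAW on I0.r4 (WB@5)) EX@6 MEM@7 WB@8
I3 sub r3 <- r5,r5: IF@4 ID@6 stall=0 (-) EX@7 MEM@8 WB@9
I4 mul r1 <- r2,r3: IF@6 ID@7 stall=2 (RAW on I3.r3 (WB@9)) EX@10 MEM@11 WB@12
I5 add r3 <- r3,r4: IF@7 ID@10 stall=0 (-) EX@11 MEM@12 WB@13
I6 add r1 <- r1,r5: IF@10 ID@11 stall=1 (RAW on I4.r1 (WB@12)) EX@13 MEM@14 WB@15

Answer: 5 6 8 9 12 13 15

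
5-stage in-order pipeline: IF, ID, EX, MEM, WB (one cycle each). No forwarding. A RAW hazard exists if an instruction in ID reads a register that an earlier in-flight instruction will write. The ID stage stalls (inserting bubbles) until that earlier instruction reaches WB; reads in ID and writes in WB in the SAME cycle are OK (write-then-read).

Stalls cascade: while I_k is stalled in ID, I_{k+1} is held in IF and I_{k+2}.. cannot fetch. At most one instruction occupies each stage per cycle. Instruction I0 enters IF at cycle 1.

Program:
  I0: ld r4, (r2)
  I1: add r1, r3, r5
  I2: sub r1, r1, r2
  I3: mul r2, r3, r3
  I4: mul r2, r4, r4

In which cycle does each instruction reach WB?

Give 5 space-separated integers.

Answer: 5 6 9 10 11

Derivation:
I0 ld r4 <- r2: IF@1 ID@2 stall=0 (-) EX@3 MEM@4 WB@5
I1 add r1 <- r3,r5: IF@2 ID@3 stall=0 (-) EX@4 MEM@5 WB@6
I2 sub r1 <- r1,r2: IF@3 ID@4 stall=2 (RAW on I1.r1 (WB@6)) EX@7 MEM@8 WB@9
I3 mul r2 <- r3,r3: IF@4 ID@7 stall=0 (-) EX@8 MEM@9 WB@10
I4 mul r2 <- r4,r4: IF@7 ID@8 stall=0 (-) EX@9 MEM@10 WB@11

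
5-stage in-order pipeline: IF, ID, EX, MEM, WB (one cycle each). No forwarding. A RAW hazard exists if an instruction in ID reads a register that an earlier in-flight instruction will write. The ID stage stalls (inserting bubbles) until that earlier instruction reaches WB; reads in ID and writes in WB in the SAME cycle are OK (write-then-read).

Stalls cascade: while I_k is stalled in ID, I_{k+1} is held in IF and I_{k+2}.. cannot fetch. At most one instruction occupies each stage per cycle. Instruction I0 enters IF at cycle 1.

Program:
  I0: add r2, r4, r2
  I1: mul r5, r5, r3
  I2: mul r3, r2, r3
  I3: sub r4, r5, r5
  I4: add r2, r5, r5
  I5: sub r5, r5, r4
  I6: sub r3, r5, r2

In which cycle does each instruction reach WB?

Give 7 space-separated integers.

I0 add r2 <- r4,r2: IF@1 ID@2 stall=0 (-) EX@3 MEM@4 WB@5
I1 mul r5 <- r5,r3: IF@2 ID@3 stall=0 (-) EX@4 MEM@5 WB@6
I2 mul r3 <- r2,r3: IF@3 ID@4 stall=1 (RAW on I0.r2 (WB@5)) EX@6 MEM@7 WB@8
I3 sub r4 <- r5,r5: IF@4 ID@6 stall=0 (-) EX@7 MEM@8 WB@9
I4 add r2 <- r5,r5: IF@6 ID@7 stall=0 (-) EX@8 MEM@9 WB@10
I5 sub r5 <- r5,r4: IF@7 ID@8 stall=1 (RAW on I3.r4 (WB@9)) EX@10 MEM@11 WB@12
I6 sub r3 <- r5,r2: IF@8 ID@10 stall=2 (RAW on I5.r5 (WB@12)) EX@13 MEM@14 WB@15

Answer: 5 6 8 9 10 12 15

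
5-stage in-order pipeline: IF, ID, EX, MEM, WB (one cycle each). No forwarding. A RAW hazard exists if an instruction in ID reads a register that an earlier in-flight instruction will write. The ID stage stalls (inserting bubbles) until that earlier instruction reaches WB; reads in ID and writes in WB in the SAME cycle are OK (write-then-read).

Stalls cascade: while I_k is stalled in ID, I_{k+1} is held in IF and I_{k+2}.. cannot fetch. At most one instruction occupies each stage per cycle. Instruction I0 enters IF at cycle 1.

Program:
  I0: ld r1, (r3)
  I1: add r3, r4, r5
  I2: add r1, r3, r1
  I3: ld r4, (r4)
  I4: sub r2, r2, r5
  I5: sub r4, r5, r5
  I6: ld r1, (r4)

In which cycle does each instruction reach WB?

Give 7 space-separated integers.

Answer: 5 6 9 10 11 12 15

Derivation:
I0 ld r1 <- r3: IF@1 ID@2 stall=0 (-) EX@3 MEM@4 WB@5
I1 add r3 <- r4,r5: IF@2 ID@3 stall=0 (-) EX@4 MEM@5 WB@6
I2 add r1 <- r3,r1: IF@3 ID@4 stall=2 (RAW on I1.r3 (WB@6)) EX@7 MEM@8 WB@9
I3 ld r4 <- r4: IF@4 ID@7 stall=0 (-) EX@8 MEM@9 WB@10
I4 sub r2 <- r2,r5: IF@7 ID@8 stall=0 (-) EX@9 MEM@10 WB@11
I5 sub r4 <- r5,r5: IF@8 ID@9 stall=0 (-) EX@10 MEM@11 WB@12
I6 ld r1 <- r4: IF@9 ID@10 stall=2 (RAW on I5.r4 (WB@12)) EX@13 MEM@14 WB@15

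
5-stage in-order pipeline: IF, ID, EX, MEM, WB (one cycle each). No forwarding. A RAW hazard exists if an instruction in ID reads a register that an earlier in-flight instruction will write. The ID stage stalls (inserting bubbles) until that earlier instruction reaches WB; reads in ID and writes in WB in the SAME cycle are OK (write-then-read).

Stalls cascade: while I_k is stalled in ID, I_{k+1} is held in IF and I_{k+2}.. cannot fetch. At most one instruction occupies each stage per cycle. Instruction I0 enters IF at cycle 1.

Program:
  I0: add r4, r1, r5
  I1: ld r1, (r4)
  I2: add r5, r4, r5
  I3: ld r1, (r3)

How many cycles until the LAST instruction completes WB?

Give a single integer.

Answer: 10

Derivation:
I0 add r4 <- r1,r5: IF@1 ID@2 stall=0 (-) EX@3 MEM@4 WB@5
I1 ld r1 <- r4: IF@2 ID@3 stall=2 (RAW on I0.r4 (WB@5)) EX@6 MEM@7 WB@8
I2 add r5 <- r4,r5: IF@3 ID@6 stall=0 (-) EX@7 MEM@8 WB@9
I3 ld r1 <- r3: IF@6 ID@7 stall=0 (-) EX@8 MEM@9 WB@10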